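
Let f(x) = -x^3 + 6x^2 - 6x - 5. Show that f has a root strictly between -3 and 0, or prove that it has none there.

Yes, f has a root in the interval.

f(-3) = 94 and f(0) = -5, which have opposite signs.
f is continuous everywhere (it is a polynomial), in particular on [-3, 0].
By the Intermediate Value Theorem f must vanish at some point of (-3, 0).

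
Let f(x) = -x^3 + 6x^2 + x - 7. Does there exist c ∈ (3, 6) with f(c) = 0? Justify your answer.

f(3) = 23 and f(6) = -1, which have opposite signs.
f is continuous everywhere (it is a polynomial), in particular on [3, 6].
By the Intermediate Value Theorem f must vanish at some point of (3, 6).

Yes, such a c exists.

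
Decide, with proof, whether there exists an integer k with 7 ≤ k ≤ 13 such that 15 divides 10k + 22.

No, no such integer k in that range exists.

At k = 7, 10·7 + 22 = 92 ≡ 2 (mod 15), and each step in k adds 10, giving residues 2, 12, 7, 2, 12, 7, 2 for k = 7, 8, …, 13.
Since 0 is absent from this list, 15 ∤ 10k + 22 for every k with 7 ≤ k ≤ 13.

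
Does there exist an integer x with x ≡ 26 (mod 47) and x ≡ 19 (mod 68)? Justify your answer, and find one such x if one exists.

x = 1107

gcd(47, 68) = 1, so the Chinese Remainder Theorem guarantees exactly one residue class mod 3196 satisfying both.
Write x = 26 + 47t and require 26 + 47t ≡ 19 (mod 68), i.e. 47t ≡ 61 (mod 68).
Note 47·55 = 2585 ≡ 1 (mod 68) (as 2585 − 1 = 38·68), so 47⁻¹ ≡ 55.
Therefore t ≡ 55·61 = 3355 ≡ 23 (mod 68).
With t = 23: x = 26 + 47·23 = 1107.
Indeed 1107 ≡ 26 (mod 47) and 1107 ≡ 19 (mod 68).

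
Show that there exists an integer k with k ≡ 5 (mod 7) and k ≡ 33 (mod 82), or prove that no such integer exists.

k = 33

Since 7 and 82 share no common factor, CRT says the pair of congruences has a solution (unique mod 574).
Write k = 5 + 7t and require 5 + 7t ≡ 33 (mod 82), i.e. 7t ≡ 28 (mod 82).
Since 7·47 = 329 = 4·82 + 1, the inverse of 7 mod 82 is 47.
Multiplying by 47: t ≡ 47·28 = 1316 ≡ 4 (mod 82).
With t = 4: k = 5 + 7·4 = 33.
Check: 33 mod 7 = 5, 33 mod 82 = 33. ✓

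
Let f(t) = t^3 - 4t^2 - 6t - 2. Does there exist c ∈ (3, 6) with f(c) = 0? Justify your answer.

f(3) = -29 and f(6) = 34, which have opposite signs.
Since f is a polynomial it is continuous on [3, 6].
So by the Intermediate Value Theorem there is a c strictly between 3 and 6 with f(c) = 0.

Such a root exists.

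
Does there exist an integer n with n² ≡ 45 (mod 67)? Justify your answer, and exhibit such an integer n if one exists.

There is no such integer.

Apply Euler's criterion with the prime 67: 45 is a quadratic residue iff 45^33 ≡ 1 (mod 67), and a non-residue iff it is ≡ −1.
Repeated squaring mod 67: 45^2 = 2025 ≡ 15; 45^4 ≡ 15² = 225 ≡ 24; 45^8 ≡ 24² = 576 ≡ 40; 45^16 ≡ 40² = 1600 ≡ 59; 45^32 ≡ 59² = 3481 ≡ 64.
Since 33 = 32 + 1, 45^33 ≡ 64 · 45; multiplying out mod 67: 64·45 = 2880 ≡ 66. Thus 45^33 ≡ 66 ≡ −1 (mod 67).
By Euler's criterion 45 is a quadratic non-residue mod 67: no n satisfies n² ≡ 45 (mod 67).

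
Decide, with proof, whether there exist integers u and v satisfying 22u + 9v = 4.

Since gcd(22, 9) = 1, every integer is an integer combination of 22 and 9.
Dividing repeatedly: 22 = 2·9 + 4, 9 = 2·4 + 1, 4 = 4·1 + 0.
Working back up the chain: 1 = 9 − 2·4 = 9 − 2·(22 − 2·9) = −2·22 + 5·9. So 22·(-2) + 9·5 = 1.
Multiplying through by 4: u = (-2)·4 = -8, v = 5·4 = 20 is a solution.
The general solution is u = -8 + 9k, v = 20 − 22k; taking k = 1 gives the smaller pair u = 1, v = -2.
Indeed 22·1 + 9·(-2) = 22 − 18 = 4.

u = 1, v = -2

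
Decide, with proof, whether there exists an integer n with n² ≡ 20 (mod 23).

Apply Euler's criterion with the prime 23: 20 is a quadratic residue iff 20^11 ≡ 1 (mod 23), and a non-residue iff it is ≡ −1.
Repeated squaring mod 23: 20^2 = 400 ≡ 9; 20^4 ≡ 9² = 81 ≡ 12; 20^8 ≡ 12² = 144 ≡ 6.
Since 11 = 8 + 2 + 1, 20^11 ≡ 6 · 9 · 20; multiplying out mod 23: 6·9 = 54 ≡ 8, then 8·20 = 160 ≡ 22. Thus 20^11 ≡ 22 ≡ −1 (mod 23).
By Euler's criterion 20 is a quadratic non-residue mod 23: no n satisfies n² ≡ 20 (mod 23).

No such integer exists.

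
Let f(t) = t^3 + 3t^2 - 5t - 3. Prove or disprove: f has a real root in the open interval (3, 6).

f has no root in that interval.

The endpoint values f(3) = 36 and f(6) = 291 are both positive. Claim: f(t) > 0 for every t in (3, 6).
Substitute t = 3 + u, where 0 < u < 3 on the interval. Expanding, f(3 + u) = u^3 + 12u^2 + 40u + 36.
The nonzero coefficients here are all positive, so for u > 0 every term is positive (or zero), and the constant term 36 is strictly positive.
Therefore f(t) > 0 throughout (3, 6), and f has no zero there.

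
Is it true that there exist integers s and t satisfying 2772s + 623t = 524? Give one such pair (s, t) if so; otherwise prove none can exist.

No, no such integers exist.

gcd(2772, 623) = 7, so every integer of the form 2772s + 623t is a multiple of 7.
But 524 = 7·74 + 6, so 7 ∤ 524.
Hence no integers s, t satisfy the equation.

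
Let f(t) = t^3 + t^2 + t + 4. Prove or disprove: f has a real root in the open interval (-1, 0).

f(-1) = 3 and f(0) = 4, both positive.
The derivative f'(t) = 3t^2 + 2t + 1 is a quadratic with discriminant 2² − 4·3·1 = -8 < 0; it never vanishes, so it is always positive (sign of the leading coefficient).
Hence f is strictly increasing on ℝ, and in particular on [-1, 0]. A strictly monotone function with same-sign endpoint values stays positive on the whole interval, so f has no zero in (-1, 0).

No such root exists.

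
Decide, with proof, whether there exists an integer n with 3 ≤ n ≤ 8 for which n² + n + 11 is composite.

The values for n = 3, 4, …, 8 are 23, 31, 41, 53, 67, 83, and each of these is prime.
So no value in the range makes the expression composite.

No such integer n in that range exists.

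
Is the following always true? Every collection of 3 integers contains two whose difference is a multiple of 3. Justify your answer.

No, the set {8, 9, 10} is a counterexample.

Take the 3 consecutive integers 8, 9, 10: their residues mod 3 are all distinct because 3 ≤ 3.
Any two of them differ by at most 2 < 3 and by at least 1, so no difference is a multiple of 3.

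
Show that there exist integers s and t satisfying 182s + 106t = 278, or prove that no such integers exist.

Since gcd(182, 106) = 2 and 278 = 2·139, Bézout's identity guarantees a solution.
Dividing through by 2 reduces the equation to 91s + 53t = 139.
Dividing repeatedly: 91 = 1·53 + 38, 53 = 1·38 + 15, 38 = 2·15 + 8, 15 = 1·8 + 7, 8 = 1·7 + 1, 7 = 7·1 + 0.
Back-substituting, 1 = 8 − 1·7 = 8 − (15 − 1·8) = −15 + 2·8 = −15 + 2·(38 − 2·15) = 2·38 − 5·15 = 2·38 − 5·(53 − 1·38) = −5·53 + 7·38 = −5·53 + 7·(91 − 1·53) = 7·91 − 12·53; that is, 91·7 + 53·(-12) = 1.
Times 139: 91·973 + 53·(-1668) = 139, so (973, -1668) solves it.
Shifting by a multiple of (53, −91) keeps it a solution: s = 973 − 18·53 = 19, t = -1668 + 18·91 = -30.
Indeed 182·19 + 106·(-30) = 3458 − 3180 = 278.

s = 19, t = -30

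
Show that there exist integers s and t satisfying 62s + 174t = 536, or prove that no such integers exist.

s = 76, t = -24

Every value of 62s + 174t is a multiple of gcd(62, 174) = 2; since 2 ∣ 536, solutions exist.
Dividing through by 2 reduces the equation to 31s + 87t = 268.
Dividing repeatedly: 87 = 2·31 + 25, 31 = 1·25 + 6, 25 = 4·6 + 1, 6 = 6·1 + 0.
Back-substituting, 1 = 25 − 4·6 = 25 − 4·(31 − 1·25) = −4·31 + 5·25 = −4·31 + 5·(87 − 2·31) = 5·87 − 14·31; that is, 31·(-14) + 87·5 = 1.
Multiplying through by 268: s = (-14)·268 = -3752, t = 5·268 = 1340 is a solution.
Shifting by a multiple of (87, −31) keeps it a solution: s = -3752 + 44·87 = 76, t = 1340 − 44·31 = -24.
Check: 62·76 + 174·(-24) = 4712 − 4176 = 536. ✓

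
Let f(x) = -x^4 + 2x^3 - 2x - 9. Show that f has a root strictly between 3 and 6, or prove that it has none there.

The endpoint values f(3) = -42 and f(6) = -885 are both negative. Claim: f(x) < 0 for every x in (3, 6).
Shift to the endpoint 3: with x = 3 + u (0 < u < 3), one computes f(3 + u) = -u^4 - 10u^3 - 36u^2 - 56u - 42.
The nonzero coefficients here are all negative, so for u > 0 every term is negative (or zero), and the constant term -42 is strictly negative.
Therefore f(x) < 0 throughout (3, 6), and f has no zero there.

f has no root in that interval.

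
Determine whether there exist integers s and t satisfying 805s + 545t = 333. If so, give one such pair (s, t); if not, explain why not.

No, no such integers exist.

Any value of 805s + 545t is a multiple of gcd(805, 545) = 5.
But 333 = 5·66 + 3, so 5 ∤ 333.
Hence no integers s, t satisfy the equation.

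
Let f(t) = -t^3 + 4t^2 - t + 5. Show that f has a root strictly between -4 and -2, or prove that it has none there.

No.

The endpoint values f(-4) = 137 and f(-2) = 31 are both positive. Claim: f(t) > 0 for every t in (-4, -2).
Shift to the endpoint -2: with t = -2 − u (0 < u < 2), one computes f(-2 − u) = u^3 + 10u^2 + 29u + 31.
The nonzero coefficients here are all positive, so for u > 0 every term is positive (or zero), and the constant term 31 is strictly positive.
So f is strictly positive on (-4, -2); no root exists in the interval.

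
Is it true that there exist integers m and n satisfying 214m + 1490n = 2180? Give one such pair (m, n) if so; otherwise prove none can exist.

Since gcd(214, 1490) = 2 and 2180 = 2·1090, Bézout's identity guarantees a solution.
Dividing through by 2 reduces the equation to 107m + 745n = 1090.
Run the Euclidean algorithm on 745 and 107: 745 = 6·107 + 103, 107 = 1·103 + 4, 103 = 25·4 + 3, 4 = 1·3 + 1, 3 = 3·1 + 0.
Unwinding: 1 = 4 − 1·3 = 4 − (103 − 25·4) = −103 + 26·4 = −103 + 26·(107 − 1·103) = 26·107 − 27·103 = 26·107 − 27·(745 − 6·107) = −27·745 + 188·107, i.e. 107·188 + 745·(-27) = 1.
Multiplying through by 1090: m = 188·1090 = 204920, n = (-27)·1090 = -29430 is a solution.
The general solution is m = 204920 + 745k, n = -29430 − 107k; taking k = -275 gives the smaller pair m = 45, n = -5.
Check: 214·45 + 1490·(-5) = 9630 − 7450 = 2180. ✓

m = 45, n = -5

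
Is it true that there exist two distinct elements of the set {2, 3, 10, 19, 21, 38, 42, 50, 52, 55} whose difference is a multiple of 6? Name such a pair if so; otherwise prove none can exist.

The pair (2, 38) works.

Both 2 and 38 leave remainder 2 on division by 6; their difference 36 = 6·6 is a multiple of 6.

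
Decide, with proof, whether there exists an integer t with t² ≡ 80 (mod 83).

83 is prime, so by Euler's criterion 80 is a square mod 83 iff 80^((83−1)/2) = 80^41 ≡ 1 (mod 83).
Squaring successively (mod 83): 80^2 = 6400 ≡ 9; 80^4 ≡ 9² = 81 ≡ 81; 80^8 ≡ 81² = 6561 ≡ 4; 80^16 ≡ 4² = 16 ≡ 16; 80^32 ≡ 16² = 256 ≡ 7.
Since 41 = 32 + 8 + 1, 80^41 ≡ 7 · 4 · 80; multiplying out mod 83: 7·4 = 28 ≡ 28, then 28·80 = 2240 ≡ 82. Thus 80^41 ≡ 82 ≡ −1 (mod 83).
By Euler's criterion 80 is a quadratic non-residue mod 83: no t satisfies t² ≡ 80 (mod 83).

No such integer exists.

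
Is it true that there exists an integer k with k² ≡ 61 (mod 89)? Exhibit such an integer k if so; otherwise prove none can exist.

There is no such integer.

89 is prime, so by Euler's criterion 61 is a square mod 89 iff 61^((89−1)/2) = 61^44 ≡ 1 (mod 89).
Squaring successively (mod 89): 61^2 = 3721 ≡ 72; 61^4 ≡ 72² = 5184 ≡ 22; 61^8 ≡ 22² = 484 ≡ 39; 61^16 ≡ 39² = 1521 ≡ 8; 61^32 ≡ 8² = 64 ≡ 64.
Since 44 = 32 + 8 + 4, 61^44 ≡ 64 · 39 · 22; multiplying out mod 89: 64·39 = 2496 ≡ 4, then 4·22 = 88 ≡ 88. Thus 61^44 ≡ 88 ≡ −1 (mod 89).
The value −1 means 61 is a non-residue modulo 89, so k² ≡ 61 (mod 89) is impossible.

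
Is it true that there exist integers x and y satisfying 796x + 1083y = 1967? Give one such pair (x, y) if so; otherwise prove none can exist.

Since gcd(796, 1083) = 1, every integer is an integer combination of 796 and 1083.
Euclidean algorithm: 1083 = 1·796 + 287, 796 = 2·287 + 222, 287 = 1·222 + 65, 222 = 3·65 + 27, 65 = 2·27 + 11, 27 = 2·11 + 5, 11 = 2·5 + 1, 5 = 5·1 + 0.
Working back up the chain: 1 = 11 − 2·5 = 11 − 2·(27 − 2·11) = −2·27 + 5·11 = −2·27 + 5·(65 − 2·27) = 5·65 − 12·27 = 5·65 − 12·(222 − 3·65) = −12·222 + 41·65 = −12·222 + 41·(287 − 1·222) = 41·287 − 53·222 = 41·287 − 53·(796 − 2·287) = −53·796 + 147·287 = −53·796 + 147·(1083 − 1·796) = 147·1083 − 200·796. So 796·(-200) + 1083·147 = 1.
Scaling by 1967 gives the particular solution (x, y) = (-393400, 289149).
Adding 364·1083 to x and subtracting 364·796 from y gives the tidier solution (812, -595).
Check: 796·812 + 1083·(-595) = 646352 − 644385 = 1967. ✓

x = 812, y = -595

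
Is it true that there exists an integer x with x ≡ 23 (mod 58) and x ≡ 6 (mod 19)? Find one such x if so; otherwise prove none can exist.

x = 139

The moduli 58 and 19 are coprime, so by the Chinese Remainder Theorem a unique solution modulo 1102 exists.
Any solution of the first congruence is x = 23 + 58t; substituting into the second, 58t ≡ 6 − 23 ≡ 2 (mod 19).
58 ≡ 1 (mod 19), so this reads 1t ≡ 2 (mod 19). So t ≡ 2 (mod 19).
Taking t = 2 gives x = 23 + 58·2 = 139.
Indeed 139 ≡ 23 (mod 58) and 139 ≡ 6 (mod 19).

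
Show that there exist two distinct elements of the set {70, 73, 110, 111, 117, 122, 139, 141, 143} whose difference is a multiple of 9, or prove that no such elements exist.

There is no such pair.

Two integers differ by a multiple of 9 exactly when they have the same residue mod 9. The residues are 70↦7, 73↦1, 110↦2, 111↦3, 117↦0, 122↦5, 139↦4, 141↦6, 143↦8.
These 9 residues are pairwise different, hence no difference of two elements is divisible by 9.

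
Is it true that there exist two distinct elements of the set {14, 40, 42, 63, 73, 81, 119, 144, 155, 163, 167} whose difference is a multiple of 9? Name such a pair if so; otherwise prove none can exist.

Yes: 14 and 167.

Both 14 and 167 leave remainder 5 on division by 9; their difference 153 = 17·9 is a multiple of 9.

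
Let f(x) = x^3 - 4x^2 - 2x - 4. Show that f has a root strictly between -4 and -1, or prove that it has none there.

No such root exists.

f(-4) = -124 and f(-1) = -7, both negative, so a sign-change argument is unavailable; we show f keeps this sign on the whole interval.
Substitute x = -1 − u, where 0 < u < 3 on the interval. Expanding, f(-1 − u) = -u^3 - 7u^2 - 9u - 7.
All 4 nonzero coefficients of this polynomial in u are negative; hence for u > 0 the value is a sum of negative terms (the constant -7 among them).
Therefore f(x) < 0 throughout (-4, -1), and f has no zero there.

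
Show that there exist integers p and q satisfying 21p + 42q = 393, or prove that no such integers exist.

There are no such integers.

Any value of 21p + 42q is a multiple of gcd(21, 42) = 21.
But 393 is not a multiple of 21 (it leaves remainder 15).
So the equation is unsolvable over ℤ.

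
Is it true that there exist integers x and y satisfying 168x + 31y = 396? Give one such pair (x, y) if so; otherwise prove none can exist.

Since gcd(168, 31) = 1, every integer is an integer combination of 168 and 31.
Run the Euclidean algorithm on 168 and 31: 168 = 5·31 + 13, 31 = 2·13 + 5, 13 = 2·5 + 3, 5 = 1·3 + 2, 3 = 1·2 + 1, 2 = 2·1 + 0.
Unwinding: 1 = 3 − 1·2 = 3 − (5 − 1·3) = −5 + 2·3 = −5 + 2·(13 − 2·5) = 2·13 − 5·5 = 2·13 − 5·(31 − 2·13) = −5·31 + 12·13 = −5·31 + 12·(168 − 5·31) = 12·168 − 65·31, i.e. 168·12 + 31·(-65) = 1.
Scaling by 396 gives the particular solution (x, y) = (4752, -25740).
Subtracting 153·31 from x and adding 153·168 to y gives the tidier solution (9, -36).
Check: 168·9 + 31·(-36) = 1512 − 1116 = 396. ✓

x = 9, y = -36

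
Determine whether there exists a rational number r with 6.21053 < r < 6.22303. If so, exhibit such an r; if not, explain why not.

Scale by 9: the interval becomes (55.89477, 56.00727), which contains the integer 56.
Hence 56/9 is a rational number with 6.21053 < 56/9 < 6.22303.

r = 56/9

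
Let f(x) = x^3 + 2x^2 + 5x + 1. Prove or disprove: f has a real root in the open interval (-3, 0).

Such a root exists.

f(-3) = -23 and f(0) = 1, which have opposite signs.
As a polynomial, f is continuous on every closed interval.
By the Intermediate Value Theorem f must vanish at some point of (-3, 0).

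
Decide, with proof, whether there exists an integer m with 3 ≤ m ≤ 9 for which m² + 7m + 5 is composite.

m = 8

At m = 8: 8² + 7·8 + 5 = 125 = 5·25, which is composite.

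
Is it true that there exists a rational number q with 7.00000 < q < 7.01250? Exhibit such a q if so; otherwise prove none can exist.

Look for a denominator N such that an integer falls strictly between N·7.00000 and N·7.01250. N = 81 works: 81·7.00000 = 567.00000 < 568 < 568.01250 = 81·7.01250.
So q = 568/81 works: it is a ratio of integers, and dividing 81·7.00000 < 568 < 81·7.01250 through by 81 gives 7.00000 < 568/81 < 7.01250.

q = 568/81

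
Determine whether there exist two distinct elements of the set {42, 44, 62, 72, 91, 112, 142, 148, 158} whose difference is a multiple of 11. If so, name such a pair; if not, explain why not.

No such pair exists.

Reduce each element modulo 11: 42↦9, 44↦0, 62↦7, 72↦6, 91↦3, 112↦2, 142↦10, 148↦5, 158↦4.
No residue repeats among the 9 elements, so no pair has difference ≡ 0 (mod 11).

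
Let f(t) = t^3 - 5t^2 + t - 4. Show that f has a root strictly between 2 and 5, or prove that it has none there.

f(2) = -14 and f(5) = 1, which have opposite signs.
f is continuous everywhere (it is a polynomial), in particular on [2, 5].
By the Intermediate Value Theorem f must vanish at some point of (2, 5).

Such a root exists.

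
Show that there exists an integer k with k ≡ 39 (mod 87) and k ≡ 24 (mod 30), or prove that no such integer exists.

k = 474

The moduli are not coprime: gcd(87, 30) = 3. Compatibility requires 3 ∣ (24 − 39) = -15, which holds, so solutions exist.
The integers ≡ 39 (mod 87) are 39, 126, 213, 300, 387, 474, …; their remainders mod 30 are 9, 6, 3, 0, 27, 24, so k = 474 is the first that is ≡ 24 (mod 30).
Verify: 474 = 5·87 + 39 and 474 = 15·30 + 24. ✓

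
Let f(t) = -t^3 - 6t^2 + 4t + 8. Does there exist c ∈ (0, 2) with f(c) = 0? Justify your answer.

Such a root exists.

f(0) = 8 and f(2) = -16, which have opposite signs.
Since f is a polynomial it is continuous on [0, 2].
So by the Intermediate Value Theorem there is a c strictly between 0 and 2 with f(c) = 0.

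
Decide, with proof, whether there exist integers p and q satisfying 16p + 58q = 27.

gcd(16, 58) = 2, so every integer of the form 16p + 58q is a multiple of 2.
But 27 is not a multiple of 2 (it leaves remainder 1).
Therefore 16p + 58q = 27 has no solution in integers.

No, no such integers exist.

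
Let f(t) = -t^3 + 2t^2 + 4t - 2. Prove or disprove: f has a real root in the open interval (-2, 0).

f(-2) = 6 and f(0) = -2, which have opposite signs.
f is continuous everywhere (it is a polynomial), in particular on [-2, 0].
By the Intermediate Value Theorem f must vanish at some point of (-2, 0).

Yes, f has a root in the interval.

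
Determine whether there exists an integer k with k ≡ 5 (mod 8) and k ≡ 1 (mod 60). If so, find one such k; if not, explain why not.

k = 61

gcd(8, 60) = 4. A simultaneous solution exists iff 5 ≡ 1 (mod 4); here 5 mod 4 = 1 = 1 mod 4, so it does.
List candidates k ≡ 5 (mod 8): 5, 13, 21, 29, 37, 45, 53, 61. Modulo 60 these are 5, 13, 21, 29, 37, 45, 53, 1; 61 gives 1 as required.
Indeed 61 ≡ 5 (mod 8) and 61 ≡ 1 (mod 60).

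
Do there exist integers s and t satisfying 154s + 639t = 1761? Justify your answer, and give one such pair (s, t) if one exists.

s = 555, t = -131

Since gcd(154, 639) = 1, every integer is an integer combination of 154 and 639.
Run the Euclidean algorithm on 639 and 154: 639 = 4·154 + 23, 154 = 6·23 + 16, 23 = 1·16 + 7, 16 = 2·7 + 2, 7 = 3·2 + 1, 2 = 2·1 + 0.
Working back up the chain: 1 = 7 − 3·2 = 7 − 3·(16 − 2·7) = −3·16 + 7·7 = −3·16 + 7·(23 − 1·16) = 7·23 − 10·16 = 7·23 − 10·(154 − 6·23) = −10·154 + 67·23 = −10·154 + 67·(639 − 4·154) = 67·639 − 278·154. So 154·(-278) + 639·67 = 1.
Times 1761: 154·(-489558) + 639·117987 = 1761, so (-489558, 117987) solves it.
The general solution is s = -489558 + 639k, t = 117987 − 154k; taking k = 767 gives the smaller pair s = 555, t = -131.
Check: 154·555 + 639·(-131) = 85470 − 83709 = 1761. ✓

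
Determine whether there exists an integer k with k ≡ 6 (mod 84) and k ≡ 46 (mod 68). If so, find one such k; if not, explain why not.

k = 930

gcd(84, 68) = 4. A simultaneous solution exists iff 6 ≡ 46 (mod 4); here 6 mod 4 = 2 = 46 mod 4, so it does.
Put k = 6 + 84t, so we need 84t ≡ 40 (mod 68), equivalently (divide by 4) 21t ≡ 10 (mod 17).
21 ≡ 4 (mod 17), so this reads 4t ≡ 10 (mod 17). To invert 4 modulo 17: 17 = 4·4 + 1, 4 = 4·1 + 0, and unwinding, 1 = 17 − 4·4. Thus 4⁻¹ ≡ -4 ≡ 13 (mod 17).
Multiplying by 13: t ≡ 13·10 = 130 ≡ 11 (mod 17).
Then k = 6 + 84·11 = 930.
Verify: 930 = 11·84 + 6 and 930 = 13·68 + 46. ✓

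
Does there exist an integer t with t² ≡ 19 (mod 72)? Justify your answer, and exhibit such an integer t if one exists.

No, no such integer exists.

Work modulo the divisor 4 of 72. If t² ≡ 19 (mod 72) then t² ≡ 3 (mod 4).
Squares mod 4 repeat after t = 2 (as (−t)² = t²); for t = 0..2 they are 0, 1, 0.
The set of squares mod 4 is therefore {0, 1}, which does not contain 3.
Hence no integer t has t² ≡ 19 (mod 72).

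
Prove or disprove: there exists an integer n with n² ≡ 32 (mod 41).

n = 27

n = 27 works: 27² = 729, and 729 − 32 = 697 = 17·41.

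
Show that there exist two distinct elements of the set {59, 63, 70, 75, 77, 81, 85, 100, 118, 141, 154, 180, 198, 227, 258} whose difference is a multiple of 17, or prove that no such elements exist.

No such pair exists.

Residues mod 17: 59↦8, 63↦12, 70↦2, 75↦7, 77↦9, 81↦13, 85↦0, 100↦15, 118↦16, 141↦5, 154↦1, 180↦10, 198↦11, 227↦6, 258↦3.
These 15 residues are pairwise different, hence no difference of two elements is divisible by 17.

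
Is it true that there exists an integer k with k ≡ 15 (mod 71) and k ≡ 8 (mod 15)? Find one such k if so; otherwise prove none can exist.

The moduli 71 and 15 are coprime, so by the Chinese Remainder Theorem a unique solution modulo 1065 exists.
Any solution of the first congruence is k = 15 + 71t; substituting into the second, 71t ≡ 8 − 15 ≡ 8 (mod 15).
71 ≡ 11 (mod 15), so this reads 11t ≡ 8 (mod 15). Note 11·11 = 121 ≡ 1 (mod 15) (as 121 − 1 = 8·15), so 11⁻¹ ≡ 11.
Therefore t ≡ 11·8 = 88 ≡ 13 (mod 15).
With t = 13: k = 15 + 71·13 = 938.
Indeed 938 ≡ 15 (mod 71) and 938 ≡ 8 (mod 15).

k = 938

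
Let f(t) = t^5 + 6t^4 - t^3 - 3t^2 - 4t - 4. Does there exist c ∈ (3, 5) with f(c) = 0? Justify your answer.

No.

f(3) = 659 and f(5) = 6651, both positive, so a sign-change argument is unavailable; we show f keeps this sign on the whole interval.
Substitute t = 3 + u, where 0 < u < 2 on the interval. Expanding, f(3 + u) = u^5 + 21u^4 + 161u^3 + 582u^2 + 1004u + 659.
All 6 nonzero coefficients of this polynomial in u are positive; hence for u > 0 the value is a sum of positive terms (the constant 659 among them).
So f is strictly positive on (3, 5); no root exists in the interval.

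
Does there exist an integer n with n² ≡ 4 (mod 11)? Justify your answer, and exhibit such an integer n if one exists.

n = 2

Take n = 2. Then 2² = 4, and since 0 ≤ 4 < 11 this is already reduced: 2² ≡ 4 (mod 11).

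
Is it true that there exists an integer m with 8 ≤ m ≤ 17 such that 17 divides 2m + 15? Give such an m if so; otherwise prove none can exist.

There is no such integer m in that range.

At m = 8, 2·8 + 15 = 31 ≡ 14 (mod 17), and each step in m adds 2, giving residues 14, 16, 1, 3, 5, 7, 9, 11, 13, 15 for m = 8, 9, …, 17.
Since 0 is absent from this list, 17 ∤ 2m + 15 for every m with 8 ≤ m ≤ 17.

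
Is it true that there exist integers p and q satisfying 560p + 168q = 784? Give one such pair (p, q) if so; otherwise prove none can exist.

Since gcd(560, 168) = 56 and 784 = 56·14, Bézout's identity guarantees a solution.
Dividing through by 56 reduces the equation to 10p + 3q = 14.
Euclidean algorithm: 10 = 3·3 + 1, 3 = 3·1 + 0.
Unwinding: 1 = 10 − 3·3, i.e. 10·1 + 3·(-3) = 1.
Multiplying through by 14: p = 1·14 = 14, q = (-3)·14 = -42 is a solution.
The general solution is p = 14 + 3k, q = -42 − 10k; taking k = -4 gives the smaller pair p = 2, q = -2.
Check: 560·2 + 168·(-2) = 1120 − 336 = 784. ✓

p = 2, q = -2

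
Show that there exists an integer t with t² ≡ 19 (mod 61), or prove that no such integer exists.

Take t = 43. Then 43² = 1849 = 30·61 + 19, so 43² ≡ 19 (mod 61).

t = 43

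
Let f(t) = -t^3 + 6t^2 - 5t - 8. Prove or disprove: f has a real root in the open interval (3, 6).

Such a root exists.

f(3) = 4 and f(6) = -38, which have opposite signs.
Since f is a polynomial it is continuous on [3, 6].
By the Intermediate Value Theorem f must vanish at some point of (3, 6).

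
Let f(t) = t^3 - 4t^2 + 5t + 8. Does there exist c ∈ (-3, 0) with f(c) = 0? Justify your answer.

Such a root exists.

f(-3) = -70 and f(0) = 8, which have opposite signs.
As a polynomial, f is continuous on every closed interval.
So by the Intermediate Value Theorem there is a c strictly between -3 and 0 with f(c) = 0.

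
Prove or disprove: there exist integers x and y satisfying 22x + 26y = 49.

gcd(22, 26) = 2, so every integer of the form 22x + 26y is a multiple of 2.
But 49 = 2·24 + 1, so 2 ∤ 49.
Therefore 22x + 26y = 49 has no solution in integers.

No, no such integers exist.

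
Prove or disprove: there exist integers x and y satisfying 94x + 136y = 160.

x = 48, y = -32

Since gcd(94, 136) = 2 and 160 = 2·80, Bézout's identity guarantees a solution.
Dividing through by 2 reduces the equation to 47x + 68y = 80.
Dividing repeatedly: 68 = 1·47 + 21, 47 = 2·21 + 5, 21 = 4·5 + 1, 5 = 5·1 + 0.
Unwinding: 1 = 21 − 4·5 = 21 − 4·(47 − 2·21) = −4·47 + 9·21 = −4·47 + 9·(68 − 1·47) = 9·68 − 13·47, i.e. 47·(-13) + 68·9 = 1.
Scaling by 80 gives the particular solution (x, y) = (-1040, 720).
Adding 16·68 to x and subtracting 16·47 from y gives the tidier solution (48, -32).
Indeed 94·48 + 136·(-32) = 4512 − 4352 = 160.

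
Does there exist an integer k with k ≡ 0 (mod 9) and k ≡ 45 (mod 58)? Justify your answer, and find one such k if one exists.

k = 45

The moduli 9 and 58 are coprime, so by the Chinese Remainder Theorem a unique solution modulo 522 exists.
Any solution of the first congruence is k = 0 + 9t; substituting into the second, 9t ≡ 45 − 0 ≡ 45 (mod 58).
Invert 9 mod 58 by the Euclidean algorithm: 58 = 6·9 + 4, 9 = 2·4 + 1, 4 = 4·1 + 0; back-substituting, 1 = 9 − 2·4 = 9 − 2·(58 − 6·9) = −2·58 + 13·9. Hence 9·13 ≡ 1, so 9⁻¹ ≡ 13 (mod 58).
Multiplying by 13: t ≡ 13·45 = 585 ≡ 5 (mod 58).
With t = 5: k = 0 + 9·5 = 45.
Indeed 45 ≡ 0 (mod 9) and 45 ≡ 45 (mod 58).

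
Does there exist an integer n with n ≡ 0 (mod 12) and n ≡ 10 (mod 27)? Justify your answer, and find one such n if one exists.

No such integer exists.

Both moduli are multiples of 3 = gcd(12, 27), so any solution would satisfy n ≡ 0 and n ≡ 10 modulo 3 simultaneously.
However 0 ≡ 0 and 10 ≡ 1 (mod 3), and 0 ≠ 1.
So no integer satisfies both congruences.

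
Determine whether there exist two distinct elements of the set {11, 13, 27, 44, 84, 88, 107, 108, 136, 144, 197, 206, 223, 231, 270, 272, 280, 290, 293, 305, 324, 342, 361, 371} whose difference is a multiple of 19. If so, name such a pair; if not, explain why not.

Yes: 11 and 144.

11 mod 19 = 11 and 144 mod 19 = 11, so 144 − 11 = 133 = 7·19.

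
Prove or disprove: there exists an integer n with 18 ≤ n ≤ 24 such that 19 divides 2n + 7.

There is no such integer n in that range.

For n = 18, 19, …, 24 the values of 2n + 7 modulo 19 are 5, 7, 9, 11, 13, 15, 17 respectively.
Since 0 is absent from this list, 19 ∤ 2n + 7 for every n with 18 ≤ n ≤ 24.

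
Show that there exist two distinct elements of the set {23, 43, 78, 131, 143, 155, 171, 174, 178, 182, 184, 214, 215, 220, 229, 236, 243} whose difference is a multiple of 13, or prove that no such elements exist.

The pair (78, 143) works.

78 mod 13 = 0 and 143 mod 13 = 0, so 143 − 78 = 65 = 5·13.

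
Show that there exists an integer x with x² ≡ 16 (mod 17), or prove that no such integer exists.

x = 4

Take x = 4. Then 4² = 16, and since 0 ≤ 16 < 17 this is already reduced: 4² ≡ 16 (mod 17).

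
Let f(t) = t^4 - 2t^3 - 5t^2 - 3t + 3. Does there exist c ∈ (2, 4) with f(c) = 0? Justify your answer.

Yes, f has a root in the interval.

f(2) = -23 and f(4) = 39, which have opposite signs.
As a polynomial, f is continuous on every closed interval.
By the Intermediate Value Theorem, f takes the value 0 somewhere in the open interval.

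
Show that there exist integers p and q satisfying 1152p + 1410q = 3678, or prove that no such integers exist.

Every value of 1152p + 1410q is a multiple of gcd(1152, 1410) = 6; since 6 ∣ 3678, solutions exist.
Dividing through by 6 reduces the equation to 192p + 235q = 613.
Run the Euclidean algorithm on 235 and 192: 235 = 1·192 + 43, 192 = 4·43 + 20, 43 = 2·20 + 3, 20 = 6·3 + 2, 3 = 1·2 + 1, 2 = 2·1 + 0.
Back-substituting, 1 = 3 − 1·2 = 3 − (20 − 6·3) = −20 + 7·3 = −20 + 7·(43 − 2·20) = 7·43 − 15·20 = 7·43 − 15·(192 − 4·43) = −15·192 + 67·43 = −15·192 + 67·(235 − 1·192) = 67·235 − 82·192; that is, 192·(-82) + 235·67 = 1.
Scaling by 613 gives the particular solution (p, q) = (-50266, 41071).
The general solution is p = -50266 + 235k, q = 41071 − 192k; taking k = 214 gives the smaller pair p = 24, q = -17.
Indeed 1152·24 + 1410·(-17) = 27648 − 23970 = 3678.

p = 24, q = -17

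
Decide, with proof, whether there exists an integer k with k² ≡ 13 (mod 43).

Take k = 20. Then 20² = 400 = 9·43 + 13, so 20² ≡ 13 (mod 43).

k = 20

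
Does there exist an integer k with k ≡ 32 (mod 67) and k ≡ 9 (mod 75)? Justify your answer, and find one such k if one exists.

k = 2109

The moduli 67 and 75 are coprime, so by the Chinese Remainder Theorem a unique solution modulo 5025 exists.
Write k = 32 + 67t and require 32 + 67t ≡ 9 (mod 75), i.e. 67t ≡ 52 (mod 75).
Invert 67 mod 75 by the Euclidean algorithm: 75 = 1·67 + 8, 67 = 8·8 + 3, 8 = 2·3 + 2, 3 = 1·2 + 1, 2 = 2·1 + 0; back-substituting, 1 = 3 − 1·2 = 3 − (8 − 2·3) = −8 + 3·3 = −8 + 3·(67 − 8·8) = 3·67 − 25·8 = 3·67 − 25·(75 − 1·67) = −25·75 + 28·67. Hence 67·28 ≡ 1, so 67⁻¹ ≡ 28 (mod 75).
Multiplying by 28: t ≡ 28·52 = 1456 ≡ 31 (mod 75).
With t = 31: k = 32 + 67·31 = 2109.
Indeed 2109 ≡ 32 (mod 67) and 2109 ≡ 9 (mod 75).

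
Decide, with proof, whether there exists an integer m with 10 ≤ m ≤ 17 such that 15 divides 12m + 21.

m = 12

m = 12 works, since 12·12 + 21 = 165 = 11·15.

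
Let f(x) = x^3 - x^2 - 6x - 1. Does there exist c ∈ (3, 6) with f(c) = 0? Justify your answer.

f(3) = -1 and f(6) = 143, which have opposite signs.
f is continuous everywhere (it is a polynomial), in particular on [3, 6].
So by the Intermediate Value Theorem there is a c strictly between 3 and 6 with f(c) = 0.

Yes, f has a root in the interval.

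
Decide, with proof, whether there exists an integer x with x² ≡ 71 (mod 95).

No, no such integer exists.

Reduce modulo 19, which divides 95: we would need x² ≡ 14 (mod 19).
Since (19 − x)² ≡ x² (mod 19), it suffices to square x = 0, 1, …, 9: the residues are 0, 1, 4, 9, 16, 6, 17, 11, 7, 5.
So the quadratic residues mod 19 are {0, 1, 4, 5, 6, 7, 9, 11, 16, 17}, and 14 is not among them.
Therefore x² ≡ 71 (mod 95) has no solution.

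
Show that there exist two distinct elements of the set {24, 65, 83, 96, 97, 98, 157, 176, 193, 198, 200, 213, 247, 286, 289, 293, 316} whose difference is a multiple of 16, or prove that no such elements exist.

The pair (24, 200) works.

Both 24 and 200 leave remainder 8 on division by 16; their difference 176 = 11·16 is a multiple of 16.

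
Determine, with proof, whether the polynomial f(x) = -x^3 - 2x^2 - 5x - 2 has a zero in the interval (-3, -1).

Evaluate at the endpoints: f(-3) = 22, f(-1) = 2 — same sign (positive).
f'(x) = -3x^2 - 4x - 5 has discriminant (-4)² − 4·(-3)·(-5) = -44 < 0, so f' has no real roots and is negative for every real x.
Hence f is strictly decreasing on ℝ, and in particular on [-3, -1]. A strictly monotone function with same-sign endpoint values stays positive on the whole interval, so f has no zero in (-3, -1).

No such root exists.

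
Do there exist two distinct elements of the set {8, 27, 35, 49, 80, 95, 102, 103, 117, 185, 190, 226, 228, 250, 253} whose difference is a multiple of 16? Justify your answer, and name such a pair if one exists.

Residues mod 16: 8↦8, 27↦11, 35↦3, 49↦1, 80↦0, 95↦15, 102↦6, 103↦7, 117↦5, 185↦9, 190↦14, 226↦2, 228↦4, 250↦10, 253↦13.
These 15 residues are pairwise different, hence no difference of two elements is divisible by 16.

There is no such pair.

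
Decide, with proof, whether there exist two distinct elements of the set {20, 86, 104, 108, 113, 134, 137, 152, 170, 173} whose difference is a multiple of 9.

Reduce each element mod 9: 20↦2, 86↦5, 104↦5, 108↦0, 113↦5, 134↦8, 137↦2, 152↦8, 170↦8, 173↦2. The residue 2 repeats (at 20 and 137), and 137 − 20 = 117 = 13·9.

The pair (20, 137) works.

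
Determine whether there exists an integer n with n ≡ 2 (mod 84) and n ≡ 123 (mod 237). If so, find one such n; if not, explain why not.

Reduce both congruences modulo 3, which divides 84 and 237: they say n ≡ 2 (mod 3) and n ≡ 123 (mod 3).
These are incompatible: 2 − 123 = -121 is not divisible by 3.
Therefore no such n exists.

No, no such integer exists.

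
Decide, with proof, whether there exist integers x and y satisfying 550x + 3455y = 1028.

No, no such integers exist.

Both 550 and 3455 are divisible by gcd(550, 3455) = 5, hence so is any combination 550x + 3455y.
But 1028 is not a multiple of 5 (it leaves remainder 3).
Hence no integers x, y satisfy the equation.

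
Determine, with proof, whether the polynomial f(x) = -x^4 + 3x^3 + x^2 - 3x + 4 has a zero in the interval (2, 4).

f(2) = 10 and f(4) = -56, which have opposite signs.
As a polynomial, f is continuous on every closed interval.
By the Intermediate Value Theorem f must vanish at some point of (2, 4).

Yes, f has a root in the interval.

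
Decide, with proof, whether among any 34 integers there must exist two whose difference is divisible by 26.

Partition the integers by their residue mod 26; there are 26 classes.
Since 34 > 26, two of the 34 integers must share a residue class by the pigeonhole principle; call them a and b.
Then a ≡ b (mod 26), i.e. 26 ∣ (a − b).

Yes, this is always true.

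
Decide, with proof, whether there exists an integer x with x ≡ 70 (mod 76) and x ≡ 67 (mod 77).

The moduli 76 and 77 are coprime, so by the Chinese Remainder Theorem a unique solution modulo 5852 exists.
Any solution of the first congruence is x = 70 + 76t; substituting into the second, 76t ≡ 67 − 70 ≡ 74 (mod 77).
Note 76·76 = 5776 ≡ 1 (mod 77) (as 5776 − 1 = 75·77), so 76⁻¹ ≡ 76.
Multiplying by 76: t ≡ 76·74 = 5624 ≡ 3 (mod 77).
Taking t = 3 gives x = 70 + 76·3 = 298.
Indeed 298 ≡ 70 (mod 76) and 298 ≡ 67 (mod 77).

x = 298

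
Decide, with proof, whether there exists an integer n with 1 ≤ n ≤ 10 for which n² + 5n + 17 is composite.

n = 9

At n = 9: 9² + 5·9 + 17 = 143 = 11·13, which is composite.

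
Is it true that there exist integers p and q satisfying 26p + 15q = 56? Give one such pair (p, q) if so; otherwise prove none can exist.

p = 1, q = 2

26 and 15 are coprime, so 26p + 15q ranges over all of ℤ.
Euclidean algorithm: 26 = 1·15 + 11, 15 = 1·11 + 4, 11 = 2·4 + 3, 4 = 1·3 + 1, 3 = 3·1 + 0.
Back-substituting, 1 = 4 − 1·3 = 4 − (11 − 2·4) = −11 + 3·4 = −11 + 3·(15 − 1·11) = 3·15 − 4·11 = 3·15 − 4·(26 − 1·15) = −4·26 + 7·15; that is, 26·(-4) + 15·7 = 1.
Multiplying through by 56: p = (-4)·56 = -224, q = 7·56 = 392 is a solution.
Adding 15·15 to p and subtracting 15·26 from q gives the tidier solution (1, 2).
Indeed 26·1 + 15·2 = 26 + 30 = 56.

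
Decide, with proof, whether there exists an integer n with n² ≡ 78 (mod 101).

Take n = 49. Then 49² = 2401 = 23·101 + 78, so 49² ≡ 78 (mod 101).

n = 49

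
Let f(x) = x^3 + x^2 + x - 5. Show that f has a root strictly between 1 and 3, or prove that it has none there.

f(1) = -2 and f(3) = 34, which have opposite signs.
f is continuous everywhere (it is a polynomial), in particular on [1, 3].
By the Intermediate Value Theorem f must vanish at some point of (1, 3).

Yes, f has a root in the interval.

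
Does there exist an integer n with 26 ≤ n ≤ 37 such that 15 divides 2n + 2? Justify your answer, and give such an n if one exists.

n = 29

n = 29 works, since 2·29 + 2 = 60 = 4·15.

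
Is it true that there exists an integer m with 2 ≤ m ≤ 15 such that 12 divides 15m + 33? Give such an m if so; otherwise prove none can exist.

Try m = 5: 15·5 + 33 = 108 = 9·12, which is divisible by 12.

m = 5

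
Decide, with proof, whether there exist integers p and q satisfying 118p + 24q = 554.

p = 11, q = -31

gcd(118, 24) = 2, and 2 divides 554, so integer solutions exist.
Dividing through by 2 reduces the equation to 59p + 12q = 277.
Euclidean algorithm: 59 = 4·12 + 11, 12 = 1·11 + 1, 11 = 11·1 + 0.
Working back up the chain: 1 = 12 − 1·11 = 12 − (59 − 4·12) = −59 + 5·12. So 59·(-1) + 12·5 = 1.
Times 277: 59·(-277) + 12·1385 = 277, so (-277, 1385) solves it.
Adding 24·12 to p and subtracting 24·59 from q gives the tidier solution (11, -31).
Indeed 118·11 + 24·(-31) = 1298 − 744 = 554.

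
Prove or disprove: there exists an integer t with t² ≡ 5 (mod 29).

t = 18 works: 18² = 324, and 324 − 5 = 319 = 11·29.

t = 18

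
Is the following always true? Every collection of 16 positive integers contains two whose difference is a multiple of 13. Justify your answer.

Each integer lies in one of the 13 residue classes modulo 13.
Since 16 > 13, two of the 16 integers must share a residue class by the pigeonhole principle; call them a and b.
Their difference a − b is then a multiple of 13.

True.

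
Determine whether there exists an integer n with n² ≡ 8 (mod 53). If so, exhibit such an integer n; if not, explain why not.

There is no such integer.

53 is prime, so by Euler's criterion 8 is a square mod 53 iff 8^((53−1)/2) = 8^26 ≡ 1 (mod 53).
Squaring successively (mod 53): 8^2 = 64 ≡ 11; 8^4 ≡ 11² = 121 ≡ 15; 8^8 ≡ 15² = 225 ≡ 13; 8^16 ≡ 13² = 169 ≡ 10.
Since 26 = 16 + 8 + 2, 8^26 ≡ 10 · 13 · 11; multiplying out mod 53: 10·13 = 130 ≡ 24, then 24·11 = 264 ≡ 52. Thus 8^26 ≡ 52 ≡ −1 (mod 53).
By Euler's criterion 8 is a quadratic non-residue mod 53: no n satisfies n² ≡ 8 (mod 53).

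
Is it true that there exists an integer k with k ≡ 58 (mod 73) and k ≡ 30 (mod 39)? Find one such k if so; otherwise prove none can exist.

Since 73 and 39 share no common factor, CRT says the pair of congruences has a solution (unique mod 2847).
Any solution of the first congruence is k = 58 + 73t; substituting into the second, 73t ≡ 30 − 58 ≡ 11 (mod 39).
73 ≡ 34 (mod 39), so this reads 34t ≡ 11 (mod 39). To invert 34 modulo 39: 39 = 1·34 + 5, 34 = 6·5 + 4, 5 = 1·4 + 1, 4 = 4·1 + 0, and unwinding, 1 = 5 − 1·4 = 5 − (34 − 6·5) = −34 + 7·5 = −34 + 7·(39 − 1·34) = 7·39 − 8·34. Thus 34⁻¹ ≡ -8 ≡ 31 (mod 39).
Multiplying by 31: t ≡ 31·11 = 341 ≡ 29 (mod 39).
Taking t = 29 gives k = 58 + 73·29 = 2175.
Check: 2175 mod 73 = 58, 2175 mod 39 = 30. ✓

k = 2175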